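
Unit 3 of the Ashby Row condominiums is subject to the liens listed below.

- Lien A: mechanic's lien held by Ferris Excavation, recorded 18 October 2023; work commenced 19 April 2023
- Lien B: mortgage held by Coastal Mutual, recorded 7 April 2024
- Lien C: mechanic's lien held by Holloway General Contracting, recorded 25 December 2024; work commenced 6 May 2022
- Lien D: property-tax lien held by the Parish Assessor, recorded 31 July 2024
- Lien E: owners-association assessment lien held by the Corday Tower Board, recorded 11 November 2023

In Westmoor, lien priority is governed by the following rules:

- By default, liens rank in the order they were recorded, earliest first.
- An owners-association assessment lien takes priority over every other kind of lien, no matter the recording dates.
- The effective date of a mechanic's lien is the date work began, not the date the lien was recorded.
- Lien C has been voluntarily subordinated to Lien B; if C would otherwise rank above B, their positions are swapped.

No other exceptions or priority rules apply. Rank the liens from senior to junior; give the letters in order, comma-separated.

Effective dates after the stated exceptions: A is treated as recorded 19 April 2023, the work-commencement date; C relates back to 6 May 2022 (work commenced).
E is an owners-association assessment lien and takes priority over every other lien.
The other liens, earliest effective date first: C (6 May 2022), A (19 April 2023), B (7 April 2024), D (31 July 2024).
Because C would otherwise rank above B, the subordination swaps them.

E, B, A, C, D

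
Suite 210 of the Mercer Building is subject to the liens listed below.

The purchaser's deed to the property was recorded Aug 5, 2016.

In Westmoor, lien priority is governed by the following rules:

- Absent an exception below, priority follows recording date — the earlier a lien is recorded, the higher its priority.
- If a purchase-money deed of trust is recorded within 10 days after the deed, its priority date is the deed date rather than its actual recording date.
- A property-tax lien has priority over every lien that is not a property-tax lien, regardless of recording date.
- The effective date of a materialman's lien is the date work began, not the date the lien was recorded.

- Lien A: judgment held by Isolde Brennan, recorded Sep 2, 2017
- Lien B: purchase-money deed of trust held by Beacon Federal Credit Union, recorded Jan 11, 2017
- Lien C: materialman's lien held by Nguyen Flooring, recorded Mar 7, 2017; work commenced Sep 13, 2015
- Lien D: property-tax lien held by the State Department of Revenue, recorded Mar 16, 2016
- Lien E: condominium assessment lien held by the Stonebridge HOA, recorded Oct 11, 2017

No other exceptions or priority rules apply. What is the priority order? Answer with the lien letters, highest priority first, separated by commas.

Adjusting effective dates: B was recorded 159 days after the deed — beyond 10 days — so no relation-back applies; C is treated as recorded Sep 13, 2015, the work-commencement date.
As a property-tax lien, D is senior to every other lien.
Remaining liens by effective date: C (Sep 13, 2015), B (Jan 11, 2017), A (Sep 2, 2017), E (Oct 11, 2017).

D, C, B, A, E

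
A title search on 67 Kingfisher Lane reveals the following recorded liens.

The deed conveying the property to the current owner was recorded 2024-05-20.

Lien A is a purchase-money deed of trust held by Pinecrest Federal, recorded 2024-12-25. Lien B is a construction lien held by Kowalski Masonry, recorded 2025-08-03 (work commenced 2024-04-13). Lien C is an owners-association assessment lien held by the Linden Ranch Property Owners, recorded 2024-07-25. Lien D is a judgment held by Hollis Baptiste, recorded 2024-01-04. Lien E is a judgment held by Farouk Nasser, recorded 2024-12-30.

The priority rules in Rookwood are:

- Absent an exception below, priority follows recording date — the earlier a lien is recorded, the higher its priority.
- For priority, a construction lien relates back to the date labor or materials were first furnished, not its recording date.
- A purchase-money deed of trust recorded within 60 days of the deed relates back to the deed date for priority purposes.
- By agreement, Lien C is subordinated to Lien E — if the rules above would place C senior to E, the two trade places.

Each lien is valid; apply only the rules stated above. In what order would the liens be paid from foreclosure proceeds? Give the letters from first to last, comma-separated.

Effective dates: A was recorded 219 days after the deed, outside the 60-day window, so it keeps its recording date; B's effective date is 2024-04-13, when work began.
By effective date: D (2024-01-04), B (2024-04-13), C (2024-07-25), A (2024-12-25), E (2024-12-30).
C would otherwise be senior to E, so under the subordination agreement C and E exchange positions.

D, B, E, A, C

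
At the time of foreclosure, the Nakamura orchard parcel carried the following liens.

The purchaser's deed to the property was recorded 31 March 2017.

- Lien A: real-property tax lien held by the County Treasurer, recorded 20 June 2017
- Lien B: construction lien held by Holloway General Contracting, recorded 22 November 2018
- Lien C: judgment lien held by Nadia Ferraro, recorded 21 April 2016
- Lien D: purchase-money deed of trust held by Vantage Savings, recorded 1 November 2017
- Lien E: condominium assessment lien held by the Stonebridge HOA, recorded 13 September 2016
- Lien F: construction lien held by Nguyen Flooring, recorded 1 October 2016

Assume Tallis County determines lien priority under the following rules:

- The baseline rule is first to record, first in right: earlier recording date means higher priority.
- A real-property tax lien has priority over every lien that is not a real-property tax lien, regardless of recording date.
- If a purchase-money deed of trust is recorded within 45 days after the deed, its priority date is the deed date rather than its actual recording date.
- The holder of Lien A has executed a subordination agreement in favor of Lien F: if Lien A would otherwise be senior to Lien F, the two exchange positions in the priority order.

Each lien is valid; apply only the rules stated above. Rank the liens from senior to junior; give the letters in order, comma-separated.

F, C, E, A, D, B

Adjusting effective dates: D was recorded 215 days after the deed — beyond 45 days — so no relation-back applies.
A is a real-property tax lien and takes priority over every other lien.
Among the remaining liens, by effective date: C (21 April 2016), E (13 September 2016), F (1 October 2016), D (1 November 2017), B (22 November 2018).
A is senior to F before the subordination, so the two trade places.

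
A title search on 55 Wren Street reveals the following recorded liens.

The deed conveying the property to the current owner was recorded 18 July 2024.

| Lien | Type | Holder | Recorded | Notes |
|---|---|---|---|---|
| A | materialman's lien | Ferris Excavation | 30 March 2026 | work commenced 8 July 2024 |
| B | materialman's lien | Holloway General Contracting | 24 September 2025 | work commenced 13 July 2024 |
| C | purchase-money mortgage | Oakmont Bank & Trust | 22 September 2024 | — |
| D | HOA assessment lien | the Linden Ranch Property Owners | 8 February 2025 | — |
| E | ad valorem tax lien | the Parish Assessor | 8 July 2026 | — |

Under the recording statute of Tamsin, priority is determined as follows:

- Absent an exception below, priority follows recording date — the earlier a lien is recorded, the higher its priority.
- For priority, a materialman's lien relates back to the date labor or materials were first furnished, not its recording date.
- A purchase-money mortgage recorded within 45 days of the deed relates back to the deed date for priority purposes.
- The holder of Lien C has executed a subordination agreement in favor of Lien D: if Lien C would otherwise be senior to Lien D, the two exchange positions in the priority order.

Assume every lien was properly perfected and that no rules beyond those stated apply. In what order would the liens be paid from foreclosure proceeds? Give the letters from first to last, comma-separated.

A, B, D, C, E

Effective dates: A relates back to 8 July 2024 (work commenced); B is treated as recorded 13 July 2024, the work-commencement date; C was recorded 66 days after the deed, outside the 45-day window, so it keeps its recording date.
Ordering by effective date: A (8 July 2024), B (13 July 2024), C (22 September 2024), D (8 February 2025), E (8 July 2026).
C is senior to D before the subordination, so the two trade places.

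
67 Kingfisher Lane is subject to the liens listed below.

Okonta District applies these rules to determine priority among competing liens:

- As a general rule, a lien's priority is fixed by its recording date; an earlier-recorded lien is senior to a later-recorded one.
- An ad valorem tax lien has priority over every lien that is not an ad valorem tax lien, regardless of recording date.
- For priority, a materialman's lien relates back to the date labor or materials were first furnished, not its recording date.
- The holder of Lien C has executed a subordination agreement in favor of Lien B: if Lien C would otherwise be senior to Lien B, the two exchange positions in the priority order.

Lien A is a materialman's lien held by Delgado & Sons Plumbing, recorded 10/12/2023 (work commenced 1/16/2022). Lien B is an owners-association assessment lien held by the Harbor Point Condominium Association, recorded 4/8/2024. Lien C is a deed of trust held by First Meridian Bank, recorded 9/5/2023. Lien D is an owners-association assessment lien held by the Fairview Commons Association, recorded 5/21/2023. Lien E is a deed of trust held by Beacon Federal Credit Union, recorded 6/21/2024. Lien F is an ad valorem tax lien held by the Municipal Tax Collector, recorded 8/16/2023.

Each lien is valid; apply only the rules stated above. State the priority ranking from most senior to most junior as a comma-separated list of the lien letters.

Adjusting effective dates: A's effective date is 1/16/2022, when work began.
As an ad valorem tax lien, F is senior to every other lien.
Among the remaining liens, by effective date: A (1/16/2022), D (5/21/2023), C (9/5/2023), B (4/8/2024), E (6/21/2024).
Because C would otherwise rank above B, the subordination swaps them.

F, A, D, B, C, E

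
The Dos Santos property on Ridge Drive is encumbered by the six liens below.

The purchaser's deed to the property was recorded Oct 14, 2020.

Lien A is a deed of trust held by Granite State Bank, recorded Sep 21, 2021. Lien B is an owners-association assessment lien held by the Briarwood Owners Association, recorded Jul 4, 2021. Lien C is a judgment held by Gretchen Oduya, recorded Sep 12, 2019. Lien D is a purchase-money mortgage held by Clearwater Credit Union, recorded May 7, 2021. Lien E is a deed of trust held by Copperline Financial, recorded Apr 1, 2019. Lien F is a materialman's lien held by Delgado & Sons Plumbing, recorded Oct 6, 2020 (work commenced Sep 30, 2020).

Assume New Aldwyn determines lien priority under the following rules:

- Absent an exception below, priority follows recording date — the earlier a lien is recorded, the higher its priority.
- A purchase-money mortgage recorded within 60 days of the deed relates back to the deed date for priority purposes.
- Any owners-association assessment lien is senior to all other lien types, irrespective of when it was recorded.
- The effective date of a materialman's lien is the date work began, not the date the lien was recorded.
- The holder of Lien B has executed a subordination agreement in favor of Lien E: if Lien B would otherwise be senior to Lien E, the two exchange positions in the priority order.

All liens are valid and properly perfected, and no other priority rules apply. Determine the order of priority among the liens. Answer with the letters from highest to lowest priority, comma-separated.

E, B, C, F, D, A

Adjusting effective dates: D was recorded 205 days after the deed — beyond 60 days — so no relation-back applies; F is treated as recorded Sep 30, 2020, the work-commencement date.
As an owners-association assessment lien, B is senior to every other lien.
Ordering the rest by effective date: E (Apr 1, 2019), C (Sep 12, 2019), F (Sep 30, 2020), D (May 7, 2021), A (Sep 21, 2021).
B would otherwise be senior to E, so under the subordination agreement B and E exchange positions.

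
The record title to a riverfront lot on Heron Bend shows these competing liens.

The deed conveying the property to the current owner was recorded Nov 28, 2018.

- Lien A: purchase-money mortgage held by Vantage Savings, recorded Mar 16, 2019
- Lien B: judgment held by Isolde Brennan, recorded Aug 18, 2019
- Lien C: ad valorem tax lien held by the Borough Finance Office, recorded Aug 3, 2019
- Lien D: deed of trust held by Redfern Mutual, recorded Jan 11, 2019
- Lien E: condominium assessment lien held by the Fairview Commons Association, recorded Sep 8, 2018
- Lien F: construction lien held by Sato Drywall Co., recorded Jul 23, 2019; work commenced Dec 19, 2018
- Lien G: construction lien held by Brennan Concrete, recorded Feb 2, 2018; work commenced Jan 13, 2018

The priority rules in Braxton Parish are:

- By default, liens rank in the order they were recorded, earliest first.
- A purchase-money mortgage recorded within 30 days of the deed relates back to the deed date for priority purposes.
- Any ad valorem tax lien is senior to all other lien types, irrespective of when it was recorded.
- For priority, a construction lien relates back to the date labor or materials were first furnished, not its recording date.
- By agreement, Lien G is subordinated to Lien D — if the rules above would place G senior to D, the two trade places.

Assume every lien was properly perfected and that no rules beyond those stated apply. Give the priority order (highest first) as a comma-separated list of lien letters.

Adjusting effective dates: A missed the 30-day window (108 days after the deed), so its recording date stands; F relates back to Dec 19, 2018 (work commenced); G relates back to Jan 13, 2018 (work commenced).
As an ad valorem tax lien, C is senior to every other lien.
Remaining liens by effective date: G (Jan 13, 2018), E (Sep 8, 2018), F (Dec 19, 2018), D (Jan 11, 2019), A (Mar 16, 2019), B (Aug 18, 2019).
The subordination applies — G was senior to D — so G and D swap.

C, D, E, F, G, A, B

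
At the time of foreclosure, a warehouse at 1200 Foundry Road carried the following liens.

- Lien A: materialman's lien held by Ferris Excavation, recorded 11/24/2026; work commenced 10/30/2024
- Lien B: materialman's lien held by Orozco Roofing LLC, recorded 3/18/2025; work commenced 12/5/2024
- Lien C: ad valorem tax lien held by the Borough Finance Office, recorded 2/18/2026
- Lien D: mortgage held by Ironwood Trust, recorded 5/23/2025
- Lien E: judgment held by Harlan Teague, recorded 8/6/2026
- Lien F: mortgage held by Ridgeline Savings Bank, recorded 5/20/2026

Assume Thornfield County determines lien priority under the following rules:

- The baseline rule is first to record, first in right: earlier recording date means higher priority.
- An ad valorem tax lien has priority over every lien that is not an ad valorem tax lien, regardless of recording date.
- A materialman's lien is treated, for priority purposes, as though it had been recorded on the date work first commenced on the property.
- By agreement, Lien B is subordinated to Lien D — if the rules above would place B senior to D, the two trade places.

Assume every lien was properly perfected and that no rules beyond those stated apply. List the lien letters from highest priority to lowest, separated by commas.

Effective dates: A relates back to 10/30/2024 (work commenced); B's effective date is 12/5/2024, when work began.
C is an ad valorem tax lien and takes priority over every other lien.
Remaining liens by effective date: A (10/30/2024), B (12/5/2024), D (5/23/2025), F (5/20/2026), E (8/6/2026).
B would otherwise be senior to D, so under the subordination agreement B and D exchange positions.

C, A, D, B, F, E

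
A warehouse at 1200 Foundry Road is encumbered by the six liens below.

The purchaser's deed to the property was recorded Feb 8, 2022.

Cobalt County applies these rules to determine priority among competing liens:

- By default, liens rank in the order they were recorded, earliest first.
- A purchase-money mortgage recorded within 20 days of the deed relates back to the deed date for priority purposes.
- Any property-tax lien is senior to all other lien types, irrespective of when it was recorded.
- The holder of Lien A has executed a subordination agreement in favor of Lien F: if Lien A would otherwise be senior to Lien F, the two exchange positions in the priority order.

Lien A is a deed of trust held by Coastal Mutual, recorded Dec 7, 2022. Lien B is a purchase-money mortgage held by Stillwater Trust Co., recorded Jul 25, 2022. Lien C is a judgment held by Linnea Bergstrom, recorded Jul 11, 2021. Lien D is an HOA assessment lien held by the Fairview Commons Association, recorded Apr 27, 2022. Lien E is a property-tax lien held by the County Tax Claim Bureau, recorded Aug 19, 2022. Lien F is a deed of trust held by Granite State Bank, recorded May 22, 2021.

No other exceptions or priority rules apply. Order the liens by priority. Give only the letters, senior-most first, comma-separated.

E, F, C, D, B, A

Effective dates after the stated exceptions: B missed the 20-day window (167 days after the deed), so its recording date stands.
E is a property-tax lien, so it outranks all other liens regardless of date.
Ordering the rest by effective date: F (May 22, 2021), C (Jul 11, 2021), D (Apr 27, 2022), B (Jul 25, 2022), A (Dec 7, 2022).
Since A is not senior to F, the subordination leaves the order unchanged.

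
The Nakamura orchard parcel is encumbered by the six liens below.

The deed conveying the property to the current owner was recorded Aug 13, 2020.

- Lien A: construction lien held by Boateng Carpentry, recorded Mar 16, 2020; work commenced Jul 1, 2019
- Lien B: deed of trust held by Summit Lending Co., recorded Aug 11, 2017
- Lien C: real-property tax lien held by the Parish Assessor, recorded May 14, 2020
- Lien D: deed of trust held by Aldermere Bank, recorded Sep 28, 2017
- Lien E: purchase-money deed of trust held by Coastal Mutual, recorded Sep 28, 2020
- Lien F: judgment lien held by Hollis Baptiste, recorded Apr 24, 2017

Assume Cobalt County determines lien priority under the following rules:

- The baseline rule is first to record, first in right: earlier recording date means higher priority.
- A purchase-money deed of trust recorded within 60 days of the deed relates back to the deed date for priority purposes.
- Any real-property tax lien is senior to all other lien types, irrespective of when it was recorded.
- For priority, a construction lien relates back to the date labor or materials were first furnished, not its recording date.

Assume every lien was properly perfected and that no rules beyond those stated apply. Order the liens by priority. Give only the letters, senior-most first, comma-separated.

C, F, B, D, A, E

Effective dates: A is treated as recorded Jul 1, 2019, the work-commencement date; E relates back to the deed date Aug 13, 2020.
As a real-property tax lien, C is senior to every other lien.
Among the remaining liens, by effective date: F (Apr 24, 2017), B (Aug 11, 2017), D (Sep 28, 2017), A (Jul 1, 2019), E (Aug 13, 2020).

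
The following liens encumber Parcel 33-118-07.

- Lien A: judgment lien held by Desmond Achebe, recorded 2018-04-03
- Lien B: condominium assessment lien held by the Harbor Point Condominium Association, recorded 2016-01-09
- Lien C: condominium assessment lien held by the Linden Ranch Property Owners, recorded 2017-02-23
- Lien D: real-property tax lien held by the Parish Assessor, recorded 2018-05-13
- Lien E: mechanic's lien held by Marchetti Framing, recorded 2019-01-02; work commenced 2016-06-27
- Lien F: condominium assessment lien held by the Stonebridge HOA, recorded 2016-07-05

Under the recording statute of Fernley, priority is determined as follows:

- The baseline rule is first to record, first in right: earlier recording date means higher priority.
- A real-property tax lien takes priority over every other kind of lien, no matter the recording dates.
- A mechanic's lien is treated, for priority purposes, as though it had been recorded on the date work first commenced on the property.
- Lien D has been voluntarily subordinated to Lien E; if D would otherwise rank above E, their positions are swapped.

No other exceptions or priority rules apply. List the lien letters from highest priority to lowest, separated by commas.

E, B, D, F, C, A

Effective dates: E is treated as recorded 2016-06-27, the work-commencement date.
D is a real-property tax lien and takes priority over every other lien.
The other liens, earliest effective date first: B (2016-01-09), E (2016-06-27), F (2016-07-05), C (2017-02-23), A (2018-04-03).
The subordination applies — D was senior to E — so D and E swap.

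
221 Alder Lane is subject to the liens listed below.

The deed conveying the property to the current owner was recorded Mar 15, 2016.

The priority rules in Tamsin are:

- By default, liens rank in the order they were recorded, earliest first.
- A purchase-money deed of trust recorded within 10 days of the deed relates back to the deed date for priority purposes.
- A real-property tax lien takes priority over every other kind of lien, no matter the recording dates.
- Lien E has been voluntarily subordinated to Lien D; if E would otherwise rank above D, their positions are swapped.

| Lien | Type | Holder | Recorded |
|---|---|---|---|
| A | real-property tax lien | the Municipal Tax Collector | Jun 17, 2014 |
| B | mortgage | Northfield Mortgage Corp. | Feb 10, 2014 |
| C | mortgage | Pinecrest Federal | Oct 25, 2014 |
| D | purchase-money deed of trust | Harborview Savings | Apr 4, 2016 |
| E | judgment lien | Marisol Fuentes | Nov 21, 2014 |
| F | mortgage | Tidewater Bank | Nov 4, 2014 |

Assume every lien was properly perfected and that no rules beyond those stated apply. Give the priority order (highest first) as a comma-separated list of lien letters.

A, B, C, F, D, E

First, effective dates: D was recorded 20 days after the deed — beyond 10 days — so no relation-back applies.
A, as a real-property tax lien, has superpriority and ranks first.
Remaining liens by effective date: B (Feb 10, 2014), C (Oct 25, 2014), F (Nov 4, 2014), E (Nov 21, 2014), D (Apr 4, 2016).
Because E would otherwise rank above D, the subordination swaps them.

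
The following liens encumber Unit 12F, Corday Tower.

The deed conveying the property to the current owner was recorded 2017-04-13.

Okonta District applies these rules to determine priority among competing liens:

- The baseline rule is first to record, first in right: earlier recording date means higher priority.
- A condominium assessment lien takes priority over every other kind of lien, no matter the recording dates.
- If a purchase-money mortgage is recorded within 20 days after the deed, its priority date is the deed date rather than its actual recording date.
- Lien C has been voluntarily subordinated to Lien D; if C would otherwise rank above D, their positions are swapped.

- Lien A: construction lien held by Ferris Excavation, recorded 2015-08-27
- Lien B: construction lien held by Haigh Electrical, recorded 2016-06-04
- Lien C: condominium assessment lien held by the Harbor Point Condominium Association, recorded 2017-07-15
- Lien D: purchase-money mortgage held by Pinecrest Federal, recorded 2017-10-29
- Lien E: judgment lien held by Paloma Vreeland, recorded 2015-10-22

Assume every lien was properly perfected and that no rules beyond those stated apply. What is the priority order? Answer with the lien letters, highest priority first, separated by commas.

D, A, E, B, C

Adjusting effective dates: D was recorded 199 days after the deed — beyond 20 days — so no relation-back applies.
C, as a condominium assessment lien, has superpriority and ranks first.
Among the remaining liens, by effective date: A (2015-08-27), E (2015-10-22), B (2016-06-04), D (2017-10-29).
C would otherwise be senior to D, so under the subordination agreement C and D exchange positions.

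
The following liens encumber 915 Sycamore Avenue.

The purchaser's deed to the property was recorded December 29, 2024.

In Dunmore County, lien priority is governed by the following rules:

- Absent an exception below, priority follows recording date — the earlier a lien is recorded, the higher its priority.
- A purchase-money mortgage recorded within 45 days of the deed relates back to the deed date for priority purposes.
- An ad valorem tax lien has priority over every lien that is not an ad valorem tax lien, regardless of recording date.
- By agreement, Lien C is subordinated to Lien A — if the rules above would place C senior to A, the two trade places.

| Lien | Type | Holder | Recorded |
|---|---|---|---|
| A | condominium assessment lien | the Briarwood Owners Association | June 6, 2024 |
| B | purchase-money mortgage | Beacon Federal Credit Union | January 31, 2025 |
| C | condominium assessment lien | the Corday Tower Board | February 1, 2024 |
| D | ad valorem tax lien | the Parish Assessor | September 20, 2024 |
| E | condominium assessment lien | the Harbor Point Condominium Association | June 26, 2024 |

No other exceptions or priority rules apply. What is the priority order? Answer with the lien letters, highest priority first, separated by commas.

D, A, C, E, B

Effective dates after the stated exceptions: B was recorded within the 45-day window, so its effective date is the deed date December 29, 2024.
D is an ad valorem tax lien and takes priority over every other lien.
Remaining liens by effective date: C (February 1, 2024), A (June 6, 2024), E (June 26, 2024), B (December 29, 2024).
C would otherwise be senior to A, so under the subordination agreement C and A exchange positions.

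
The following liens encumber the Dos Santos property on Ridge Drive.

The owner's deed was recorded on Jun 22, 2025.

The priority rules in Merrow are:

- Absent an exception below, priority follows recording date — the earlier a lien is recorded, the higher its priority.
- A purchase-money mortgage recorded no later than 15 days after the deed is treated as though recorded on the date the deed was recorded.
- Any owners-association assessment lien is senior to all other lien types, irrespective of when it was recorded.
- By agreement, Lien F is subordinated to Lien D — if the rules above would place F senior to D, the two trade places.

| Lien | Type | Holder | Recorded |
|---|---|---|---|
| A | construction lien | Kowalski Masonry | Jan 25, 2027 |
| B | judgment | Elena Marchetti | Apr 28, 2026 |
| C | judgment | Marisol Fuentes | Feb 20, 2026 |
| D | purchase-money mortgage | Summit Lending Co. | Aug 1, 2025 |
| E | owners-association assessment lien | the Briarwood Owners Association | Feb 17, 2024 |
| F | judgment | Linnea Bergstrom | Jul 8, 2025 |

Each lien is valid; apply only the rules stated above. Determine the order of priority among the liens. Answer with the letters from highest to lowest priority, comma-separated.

E, D, F, C, B, A

Effective dates: D was recorded 40 days after the deed — beyond 15 days — so no relation-back applies.
As an owners-association assessment lien, E is senior to every other lien.
Among the remaining liens, by effective date: F (Jul 8, 2025), D (Aug 1, 2025), C (Feb 20, 2026), B (Apr 28, 2026), A (Jan 25, 2027).
The subordination applies — F was senior to D — so F and D swap.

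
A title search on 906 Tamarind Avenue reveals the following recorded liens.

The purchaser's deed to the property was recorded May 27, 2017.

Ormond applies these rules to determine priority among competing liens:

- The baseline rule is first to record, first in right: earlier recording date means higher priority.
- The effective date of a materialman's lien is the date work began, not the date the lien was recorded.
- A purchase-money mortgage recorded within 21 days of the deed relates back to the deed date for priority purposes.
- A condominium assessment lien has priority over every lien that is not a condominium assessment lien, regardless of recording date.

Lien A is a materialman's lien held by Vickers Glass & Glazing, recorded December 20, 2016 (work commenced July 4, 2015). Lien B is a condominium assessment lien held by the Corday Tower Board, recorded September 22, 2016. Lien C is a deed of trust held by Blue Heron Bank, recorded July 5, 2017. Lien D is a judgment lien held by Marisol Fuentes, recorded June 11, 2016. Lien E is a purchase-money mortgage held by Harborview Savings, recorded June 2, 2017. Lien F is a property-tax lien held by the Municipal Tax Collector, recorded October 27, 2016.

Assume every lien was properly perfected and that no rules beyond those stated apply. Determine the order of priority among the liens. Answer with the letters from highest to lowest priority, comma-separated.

B, A, D, F, E, C

First, effective dates: A's effective date is July 4, 2015, when work began; E relates back to the deed date May 27, 2017.
As a condominium assessment lien, B is senior to every other lien.
Remaining liens by effective date: A (July 4, 2015), D (June 11, 2016), F (October 27, 2016), E (May 27, 2017), C (July 5, 2017).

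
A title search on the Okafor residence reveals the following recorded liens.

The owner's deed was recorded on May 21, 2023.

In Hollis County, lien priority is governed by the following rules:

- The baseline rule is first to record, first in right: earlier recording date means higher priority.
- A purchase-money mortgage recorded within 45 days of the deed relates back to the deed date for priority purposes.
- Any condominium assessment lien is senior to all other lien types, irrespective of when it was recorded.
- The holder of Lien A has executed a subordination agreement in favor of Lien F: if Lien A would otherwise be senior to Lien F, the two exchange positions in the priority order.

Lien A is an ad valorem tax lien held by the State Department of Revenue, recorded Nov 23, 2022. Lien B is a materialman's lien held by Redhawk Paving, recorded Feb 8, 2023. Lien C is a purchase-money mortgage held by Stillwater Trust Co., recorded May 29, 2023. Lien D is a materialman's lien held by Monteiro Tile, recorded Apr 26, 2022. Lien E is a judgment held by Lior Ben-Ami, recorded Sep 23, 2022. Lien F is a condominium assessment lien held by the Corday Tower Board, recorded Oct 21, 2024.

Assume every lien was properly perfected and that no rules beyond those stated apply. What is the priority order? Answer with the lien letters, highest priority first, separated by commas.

Effective dates: C's effective date is the deed date, May 21, 2023.
F is a condominium assessment lien and takes priority over every other lien.
Ordering the rest by effective date: D (Apr 26, 2022), E (Sep 23, 2022), A (Nov 23, 2022), B (Feb 8, 2023), C (May 21, 2023).
A is already junior to F, so the subordination agreement changes nothing.

F, D, E, A, B, C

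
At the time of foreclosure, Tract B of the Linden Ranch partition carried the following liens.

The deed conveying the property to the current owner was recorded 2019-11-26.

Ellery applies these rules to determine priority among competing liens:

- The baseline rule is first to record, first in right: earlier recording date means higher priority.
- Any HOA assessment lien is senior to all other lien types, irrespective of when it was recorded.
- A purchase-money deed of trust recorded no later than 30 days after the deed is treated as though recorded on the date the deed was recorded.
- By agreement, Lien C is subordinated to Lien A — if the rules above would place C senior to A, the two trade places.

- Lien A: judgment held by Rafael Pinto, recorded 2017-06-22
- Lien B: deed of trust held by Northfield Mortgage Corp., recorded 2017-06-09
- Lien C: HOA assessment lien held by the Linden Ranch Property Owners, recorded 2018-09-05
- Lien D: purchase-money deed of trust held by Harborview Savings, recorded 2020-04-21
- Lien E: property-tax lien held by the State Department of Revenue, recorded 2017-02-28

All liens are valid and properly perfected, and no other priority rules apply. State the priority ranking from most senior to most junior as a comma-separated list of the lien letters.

Effective dates: D was recorded 147 days after the deed — beyond 30 days — so no relation-back applies.
C is an HOA assessment lien and takes priority over every other lien.
Remaining liens by effective date: E (2017-02-28), B (2017-06-09), A (2017-06-22), D (2020-04-21).
The subordination applies — C was senior to A — so C and A swap.

A, E, B, C, D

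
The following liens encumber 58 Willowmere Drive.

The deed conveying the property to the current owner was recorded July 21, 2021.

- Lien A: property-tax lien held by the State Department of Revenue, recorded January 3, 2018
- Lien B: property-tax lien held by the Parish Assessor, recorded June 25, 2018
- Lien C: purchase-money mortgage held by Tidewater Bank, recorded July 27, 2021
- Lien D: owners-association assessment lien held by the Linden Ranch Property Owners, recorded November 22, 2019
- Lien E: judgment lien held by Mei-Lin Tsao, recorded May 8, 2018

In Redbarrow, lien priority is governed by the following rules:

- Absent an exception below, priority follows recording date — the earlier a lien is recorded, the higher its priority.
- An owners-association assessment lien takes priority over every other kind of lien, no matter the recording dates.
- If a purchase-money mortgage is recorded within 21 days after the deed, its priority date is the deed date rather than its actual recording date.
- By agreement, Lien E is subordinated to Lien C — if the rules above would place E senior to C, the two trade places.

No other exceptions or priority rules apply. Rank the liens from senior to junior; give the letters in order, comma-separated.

D, A, C, B, E

Effective dates after the stated exceptions: C relates back to the deed date July 21, 2021.
D is an owners-association assessment lien, so it outranks all other liens regardless of date.
Ordering the rest by effective date: A (January 3, 2018), E (May 8, 2018), B (June 25, 2018), C (July 21, 2021).
The subordination applies — E was senior to C — so E and C swap.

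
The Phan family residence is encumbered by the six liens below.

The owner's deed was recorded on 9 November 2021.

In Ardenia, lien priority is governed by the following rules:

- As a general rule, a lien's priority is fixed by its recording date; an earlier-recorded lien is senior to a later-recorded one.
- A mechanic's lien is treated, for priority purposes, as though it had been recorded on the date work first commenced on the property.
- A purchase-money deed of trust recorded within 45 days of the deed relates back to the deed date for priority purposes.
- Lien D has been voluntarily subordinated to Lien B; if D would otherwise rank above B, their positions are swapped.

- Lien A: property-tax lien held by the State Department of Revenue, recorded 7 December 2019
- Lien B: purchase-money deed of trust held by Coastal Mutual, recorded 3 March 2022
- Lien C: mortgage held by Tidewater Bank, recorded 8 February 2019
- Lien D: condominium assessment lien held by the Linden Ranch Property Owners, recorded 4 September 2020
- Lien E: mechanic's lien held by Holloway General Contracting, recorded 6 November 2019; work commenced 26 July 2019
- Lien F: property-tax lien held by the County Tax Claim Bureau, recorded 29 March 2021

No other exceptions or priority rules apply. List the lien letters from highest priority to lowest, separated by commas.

Effective dates after the stated exceptions: B was recorded 114 days after the deed, outside the 45-day window, so it keeps its recording date; E's effective date is 26 July 2019, when work began.
Sorted by effective date: C (8 February 2019), E (26 July 2019), A (7 December 2019), D (4 September 2020), F (29 March 2021), B (3 March 2022).
D is senior to B before the subordination, so the two trade places.

C, E, A, B, F, D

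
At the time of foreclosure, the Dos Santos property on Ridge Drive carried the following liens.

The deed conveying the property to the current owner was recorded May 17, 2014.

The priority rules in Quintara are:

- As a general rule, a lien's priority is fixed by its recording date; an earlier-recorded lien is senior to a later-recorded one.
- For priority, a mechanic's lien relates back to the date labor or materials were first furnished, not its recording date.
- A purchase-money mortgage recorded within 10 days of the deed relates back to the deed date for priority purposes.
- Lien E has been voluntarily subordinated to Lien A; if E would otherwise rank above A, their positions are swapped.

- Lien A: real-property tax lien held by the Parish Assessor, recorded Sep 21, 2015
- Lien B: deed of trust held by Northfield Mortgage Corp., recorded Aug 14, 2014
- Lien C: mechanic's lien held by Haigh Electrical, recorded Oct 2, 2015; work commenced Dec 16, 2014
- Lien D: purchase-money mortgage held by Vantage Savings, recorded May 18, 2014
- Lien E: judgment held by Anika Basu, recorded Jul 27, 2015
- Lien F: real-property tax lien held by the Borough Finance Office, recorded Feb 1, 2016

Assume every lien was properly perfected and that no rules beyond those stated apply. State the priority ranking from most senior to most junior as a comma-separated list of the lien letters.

D, B, C, A, E, F

First, effective dates: C is treated as recorded Dec 16, 2014, the work-commencement date; D's effective date is the deed date, May 17, 2014.
By effective date, earliest first: D (May 17, 2014), B (Aug 14, 2014), C (Dec 16, 2014), E (Jul 27, 2015), A (Sep 21, 2015), F (Feb 1, 2016).
E would otherwise be senior to A, so under the subordination agreement E and A exchange positions.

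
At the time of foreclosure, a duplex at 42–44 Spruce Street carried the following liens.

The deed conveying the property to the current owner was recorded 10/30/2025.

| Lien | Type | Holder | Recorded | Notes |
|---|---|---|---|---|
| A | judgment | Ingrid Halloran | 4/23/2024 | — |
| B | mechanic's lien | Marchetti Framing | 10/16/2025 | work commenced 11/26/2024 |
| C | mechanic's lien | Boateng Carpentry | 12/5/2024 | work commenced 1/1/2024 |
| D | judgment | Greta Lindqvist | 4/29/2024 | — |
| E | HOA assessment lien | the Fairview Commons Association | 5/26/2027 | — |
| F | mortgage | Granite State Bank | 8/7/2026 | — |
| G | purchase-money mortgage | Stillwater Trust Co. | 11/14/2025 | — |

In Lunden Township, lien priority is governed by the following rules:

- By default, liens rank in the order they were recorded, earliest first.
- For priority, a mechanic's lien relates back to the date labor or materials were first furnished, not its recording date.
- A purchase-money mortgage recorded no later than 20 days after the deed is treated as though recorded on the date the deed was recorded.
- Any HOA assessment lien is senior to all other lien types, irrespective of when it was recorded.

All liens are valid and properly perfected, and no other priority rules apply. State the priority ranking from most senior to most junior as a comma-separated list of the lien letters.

E, C, A, D, B, G, F

Effective dates: B is treated as recorded 11/26/2024, the work-commencement date; C relates back to 1/1/2024 (work commenced); G's effective date is the deed date, 10/30/2025.
As an HOA assessment lien, E is senior to every other lien.
Remaining liens by effective date: C (1/1/2024), A (4/23/2024), D (4/29/2024), B (11/26/2024), G (10/30/2025), F (8/7/2026).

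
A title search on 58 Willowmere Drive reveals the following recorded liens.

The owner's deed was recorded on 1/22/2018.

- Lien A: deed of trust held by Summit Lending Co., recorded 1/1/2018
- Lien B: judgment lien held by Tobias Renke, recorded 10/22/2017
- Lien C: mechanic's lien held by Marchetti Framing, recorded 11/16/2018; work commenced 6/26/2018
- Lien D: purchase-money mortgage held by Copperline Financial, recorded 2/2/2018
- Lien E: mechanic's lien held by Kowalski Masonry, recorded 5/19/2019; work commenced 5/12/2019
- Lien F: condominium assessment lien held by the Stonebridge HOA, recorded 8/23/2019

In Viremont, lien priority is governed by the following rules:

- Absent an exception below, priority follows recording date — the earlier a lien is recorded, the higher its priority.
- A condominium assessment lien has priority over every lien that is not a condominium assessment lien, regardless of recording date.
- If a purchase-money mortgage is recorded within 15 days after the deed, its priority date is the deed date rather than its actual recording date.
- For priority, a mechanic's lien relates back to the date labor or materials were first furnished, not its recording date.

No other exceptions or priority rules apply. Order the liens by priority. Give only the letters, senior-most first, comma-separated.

F, B, A, D, C, E

First, effective dates: C is treated as recorded 6/26/2018, the work-commencement date; D's effective date is the deed date, 1/22/2018; E's effective date is 5/12/2019, when work began.
F is a condominium assessment lien and takes priority over every other lien.
Among the remaining liens, by effective date: B (10/22/2017), A (1/1/2018), D (1/22/2018), C (6/26/2018), E (5/12/2019).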